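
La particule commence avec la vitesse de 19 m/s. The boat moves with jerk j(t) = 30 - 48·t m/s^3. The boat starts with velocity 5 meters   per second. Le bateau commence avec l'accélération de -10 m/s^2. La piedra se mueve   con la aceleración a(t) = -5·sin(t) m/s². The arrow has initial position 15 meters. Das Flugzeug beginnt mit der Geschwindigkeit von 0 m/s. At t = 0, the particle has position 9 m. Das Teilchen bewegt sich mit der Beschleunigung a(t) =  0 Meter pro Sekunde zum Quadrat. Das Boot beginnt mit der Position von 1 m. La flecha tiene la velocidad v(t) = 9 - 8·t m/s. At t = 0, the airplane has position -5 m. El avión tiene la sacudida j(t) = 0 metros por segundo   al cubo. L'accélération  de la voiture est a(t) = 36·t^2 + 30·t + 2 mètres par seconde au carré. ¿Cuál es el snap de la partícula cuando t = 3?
Para resolver esto, necesitamos tomar 2 derivadas de nuestra ecuación de la aceleración a(t) = 0. Derivando la aceleración, obtenemos la sacudida: j(t) = 0. Derivando la sacudida, obtenemos el snap: s(t) = 0. Usando s(t) = 0 y sustituyendo t = 3, encontramos s = 0.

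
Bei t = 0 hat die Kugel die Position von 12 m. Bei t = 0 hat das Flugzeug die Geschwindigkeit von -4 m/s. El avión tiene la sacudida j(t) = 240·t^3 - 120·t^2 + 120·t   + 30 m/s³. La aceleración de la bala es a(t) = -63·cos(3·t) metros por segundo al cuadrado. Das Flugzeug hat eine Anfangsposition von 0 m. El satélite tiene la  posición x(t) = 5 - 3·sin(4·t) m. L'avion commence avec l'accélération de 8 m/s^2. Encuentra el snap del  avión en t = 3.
Para resolver esto, necesitamos tomar 1 derivada de nuestra ecuación de la sacudida j(t) = 240·t^3 - 120·t^2 + 120·t + 30. La derivada de la sacudida da el snap: s(t) = 720·t^2 - 240·t + 120. De la ecuación del snap s(t) = 720·t^2 - 240·t + 120, sustituimos t = 3 para obtener s = 5880.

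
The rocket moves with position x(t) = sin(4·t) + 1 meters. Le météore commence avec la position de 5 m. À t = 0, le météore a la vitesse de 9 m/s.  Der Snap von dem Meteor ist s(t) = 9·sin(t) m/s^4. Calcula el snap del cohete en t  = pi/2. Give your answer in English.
To solve this, we need to take 4 derivatives of our position equation x(t) = sin(4·t) + 1. Taking d/dt of x(t), we find v(t) = 4·cos(4·t). The derivative of velocity gives acceleration: a(t) = -16·sin(4·t). Taking d/dt of a(t), we find j(t) = -64·cos(4·t). Taking d/dt of j(t), we find s(t) = 256·sin(4·t). Using s(t) = 256·sin(4·t) and substituting t = pi/2, we find s = 0.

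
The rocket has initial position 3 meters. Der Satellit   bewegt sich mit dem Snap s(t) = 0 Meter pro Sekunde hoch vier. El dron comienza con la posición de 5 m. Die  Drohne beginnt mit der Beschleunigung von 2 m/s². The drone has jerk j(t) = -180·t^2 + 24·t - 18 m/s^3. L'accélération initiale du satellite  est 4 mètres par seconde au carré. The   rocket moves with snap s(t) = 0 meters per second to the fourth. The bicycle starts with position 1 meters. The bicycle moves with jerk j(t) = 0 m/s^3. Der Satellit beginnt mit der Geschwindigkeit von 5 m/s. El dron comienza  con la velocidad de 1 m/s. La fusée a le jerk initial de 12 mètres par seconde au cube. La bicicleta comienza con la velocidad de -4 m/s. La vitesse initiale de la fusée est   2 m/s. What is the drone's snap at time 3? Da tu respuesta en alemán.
Ausgehend von dem Ruck j(t) = -180·t^2 + 24·t - 18, nehmen wir 1 Ableitung. Durch Ableiten von dem Ruck erhalten wir den Snap: s(t) = 24 - 360·t. Wir haben den Snap s(t) = 24 - 360·t. Durch Einsetzen von t = 3: s(3) = -1056.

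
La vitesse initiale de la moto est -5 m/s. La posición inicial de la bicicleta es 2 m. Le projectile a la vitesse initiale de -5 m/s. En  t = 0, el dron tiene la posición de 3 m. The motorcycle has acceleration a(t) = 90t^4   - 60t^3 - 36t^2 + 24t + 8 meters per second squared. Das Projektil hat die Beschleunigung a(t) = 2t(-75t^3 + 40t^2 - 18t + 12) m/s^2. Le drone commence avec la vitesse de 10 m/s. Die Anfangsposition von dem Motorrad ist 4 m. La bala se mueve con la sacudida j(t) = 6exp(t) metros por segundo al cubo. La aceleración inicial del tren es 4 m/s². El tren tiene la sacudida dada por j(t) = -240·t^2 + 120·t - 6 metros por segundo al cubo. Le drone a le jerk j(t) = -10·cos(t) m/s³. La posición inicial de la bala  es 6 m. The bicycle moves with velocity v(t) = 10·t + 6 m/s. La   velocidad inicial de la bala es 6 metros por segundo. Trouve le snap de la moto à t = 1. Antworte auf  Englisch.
We must differentiate our acceleration equation a(t) = 90·t^4 - 60·t^3 - 36·t^2 + 24·t + 8 2 times. The derivative of acceleration gives jerk: j(t) = 360·t^3 - 180·t^2 - 72·t + 24. Differentiating jerk, we get snap: s(t) = 1080·t^2 - 360·t - 72. From the given snap equation s(t) = 1080·t^2 - 360·t - 72, we substitute t = 1 to get s = 648.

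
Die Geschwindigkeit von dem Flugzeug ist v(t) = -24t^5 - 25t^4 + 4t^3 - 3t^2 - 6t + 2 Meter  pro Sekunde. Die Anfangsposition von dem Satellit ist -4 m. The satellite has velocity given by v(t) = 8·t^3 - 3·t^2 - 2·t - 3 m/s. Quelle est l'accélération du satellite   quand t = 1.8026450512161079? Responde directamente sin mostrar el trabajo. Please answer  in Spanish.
La aceleración en t = 1.8026450512161079 es a = 65.1728300288775.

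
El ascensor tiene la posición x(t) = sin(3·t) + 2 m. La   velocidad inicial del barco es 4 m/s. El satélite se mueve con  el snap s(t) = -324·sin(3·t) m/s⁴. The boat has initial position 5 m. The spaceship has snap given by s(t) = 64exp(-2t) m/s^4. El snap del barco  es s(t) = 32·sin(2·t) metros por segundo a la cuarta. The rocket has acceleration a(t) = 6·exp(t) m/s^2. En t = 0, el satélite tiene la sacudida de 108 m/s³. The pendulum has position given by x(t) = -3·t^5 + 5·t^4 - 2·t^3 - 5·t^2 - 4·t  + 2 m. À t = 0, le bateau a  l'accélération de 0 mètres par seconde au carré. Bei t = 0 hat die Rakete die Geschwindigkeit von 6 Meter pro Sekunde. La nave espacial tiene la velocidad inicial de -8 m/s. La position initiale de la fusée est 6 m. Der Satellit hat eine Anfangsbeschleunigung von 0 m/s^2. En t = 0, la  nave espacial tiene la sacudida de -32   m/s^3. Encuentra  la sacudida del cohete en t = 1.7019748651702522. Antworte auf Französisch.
En partant de l'accélération a(t) = 6·exp(t), nous prenons 1 dérivée. En prenant d/dt de a(t), nous trouvons j(t) = 6·exp(t). Nous avons le jerk j(t) = 6·exp(t). En substituant t = 1.7019748651702522: j(1.7019748651702522) = 32.9086102875340.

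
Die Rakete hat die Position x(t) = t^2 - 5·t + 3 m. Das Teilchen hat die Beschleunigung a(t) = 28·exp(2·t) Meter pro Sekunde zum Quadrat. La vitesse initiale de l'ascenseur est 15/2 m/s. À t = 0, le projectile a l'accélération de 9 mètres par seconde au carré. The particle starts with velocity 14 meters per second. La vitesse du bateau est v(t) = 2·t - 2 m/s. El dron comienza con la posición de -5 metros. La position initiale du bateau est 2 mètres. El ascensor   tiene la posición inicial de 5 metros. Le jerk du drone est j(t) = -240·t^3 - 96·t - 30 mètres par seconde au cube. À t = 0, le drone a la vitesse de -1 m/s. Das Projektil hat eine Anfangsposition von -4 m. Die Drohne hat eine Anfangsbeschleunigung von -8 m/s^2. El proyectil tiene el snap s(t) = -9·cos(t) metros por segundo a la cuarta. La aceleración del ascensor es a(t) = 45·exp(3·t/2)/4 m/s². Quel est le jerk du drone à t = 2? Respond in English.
Using j(t) = -240·t^3 - 96·t - 30 and substituting t = 2, we find j = -2142.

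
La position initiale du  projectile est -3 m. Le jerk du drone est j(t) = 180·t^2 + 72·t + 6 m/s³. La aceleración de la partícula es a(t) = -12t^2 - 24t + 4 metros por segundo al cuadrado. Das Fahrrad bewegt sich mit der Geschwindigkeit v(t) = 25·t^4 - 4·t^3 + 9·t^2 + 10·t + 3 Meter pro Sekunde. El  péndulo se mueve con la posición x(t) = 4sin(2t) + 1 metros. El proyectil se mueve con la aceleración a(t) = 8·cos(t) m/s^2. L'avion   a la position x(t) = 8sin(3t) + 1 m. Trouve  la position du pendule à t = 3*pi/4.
En utilisant x(t) = 4·sin(2·t) + 1 et en substituant t = 3*pi/4, nous trouvons x = -3.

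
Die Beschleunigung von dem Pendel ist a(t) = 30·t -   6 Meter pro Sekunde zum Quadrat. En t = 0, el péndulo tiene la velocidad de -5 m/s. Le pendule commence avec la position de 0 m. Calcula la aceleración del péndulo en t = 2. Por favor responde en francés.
En utilisant a(t) = 30·t - 6 et en substituant t = 2, nous trouvons a = 54.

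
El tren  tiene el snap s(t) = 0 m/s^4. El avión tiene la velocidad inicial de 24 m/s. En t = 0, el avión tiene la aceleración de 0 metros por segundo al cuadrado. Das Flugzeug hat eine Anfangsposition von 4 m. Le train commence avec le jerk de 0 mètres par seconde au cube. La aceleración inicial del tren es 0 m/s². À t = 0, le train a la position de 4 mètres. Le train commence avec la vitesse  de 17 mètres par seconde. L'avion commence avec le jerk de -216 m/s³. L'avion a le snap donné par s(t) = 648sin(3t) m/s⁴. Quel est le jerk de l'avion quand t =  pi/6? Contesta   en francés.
En partant du snap s(t) = 648·sin(3·t), nous prenons 1 primitive. L'intégrale du snap est le jerk. En utilisant j(0) = -216, nous obtenons j(t) = -216·cos(3·t). En utilisant j(t) = -216·cos(3·t) et en substituant t = pi/6, nous trouvons j = 0.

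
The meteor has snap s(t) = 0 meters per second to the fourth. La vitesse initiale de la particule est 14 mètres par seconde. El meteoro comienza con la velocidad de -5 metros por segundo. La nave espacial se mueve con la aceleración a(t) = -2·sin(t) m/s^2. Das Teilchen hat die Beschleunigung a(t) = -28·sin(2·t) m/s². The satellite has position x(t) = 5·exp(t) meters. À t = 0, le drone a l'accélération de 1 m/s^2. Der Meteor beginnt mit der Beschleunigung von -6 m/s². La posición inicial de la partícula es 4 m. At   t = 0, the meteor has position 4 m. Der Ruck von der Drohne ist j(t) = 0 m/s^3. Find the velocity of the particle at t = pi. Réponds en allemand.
Wir müssen die Stammfunktion unserer Gleichung für die Beschleunigung a(t) = -28·sin(2·t) 1-mal finden. Durch Integration von der Beschleunigung und Verwendung der Anfangsbedingung v(0) = 14, erhalten wir v(t) = 14·cos(2·t). Wir haben die Geschwindigkeit v(t) = 14·cos(2·t). Durch Einsetzen von t = pi: v(pi) = 14.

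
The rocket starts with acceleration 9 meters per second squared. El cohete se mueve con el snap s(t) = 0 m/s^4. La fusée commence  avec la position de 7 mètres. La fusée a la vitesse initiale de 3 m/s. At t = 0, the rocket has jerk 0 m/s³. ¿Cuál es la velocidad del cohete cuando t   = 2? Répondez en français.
En partant du snap s(t) = 0, nous prenons 3 intégrales. L'intégrale du snap est le jerk. En utilisant j(0) = 0, nous obtenons j(t) = 0. En intégrant le jerk et en utilisant la condition initiale a(0) = 9, nous obtenons a(t) = 9. L'intégrale de l'accélération est la vitesse. En utilisant v(0) = 3, nous obtenons v(t) = 9·t + 3. De l'équation de la vitesse v(t) = 9·t + 3, nous substituons t = 2 pour obtenir v = 21.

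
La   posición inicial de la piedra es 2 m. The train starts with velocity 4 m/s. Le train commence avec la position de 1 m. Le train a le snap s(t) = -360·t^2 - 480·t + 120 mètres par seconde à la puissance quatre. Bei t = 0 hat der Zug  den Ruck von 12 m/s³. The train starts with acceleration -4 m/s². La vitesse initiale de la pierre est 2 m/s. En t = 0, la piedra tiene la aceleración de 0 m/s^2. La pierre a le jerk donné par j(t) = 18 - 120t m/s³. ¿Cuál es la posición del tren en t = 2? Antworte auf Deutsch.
Wir müssen unsere Gleichung für den Snap s(t) = -360·t^2 - 480·t + 120 4-mal integrieren. Durch Integration von dem Snap und Verwendung der Anfangsbedingung j(0) = 12, erhalten wir j(t) = -120·t^3 - 240·t^2 + 120·t + 12. Das Integral von dem Ruck ist die Beschleunigung. Mit a(0) = -4 erhalten wir a(t) = -30·t^4 - 80·t^3 + 60·t^2 + 12·t - 4. Die Stammfunktion von der Beschleunigung ist die Geschwindigkeit. Mit v(0) = 4 erhalten wir v(t) = -6·t^5 - 20·t^4 + 20·t^3 + 6·t^2 - 4·t + 4. Mit ∫v(t)dt und Anwendung von x(0) = 1, finden wir x(t) = -t^6 - 4·t^5 + 5·t^4 + 2·t^3 - 2·t^2 + 4·t + 1. Aus der Gleichung für die Position x(t) = -t^6 - 4·t^5 + 5·t^4 + 2·t^3 - 2·t^2 + 4·t + 1, setzen wir t = 2 ein und erhalten x = -95.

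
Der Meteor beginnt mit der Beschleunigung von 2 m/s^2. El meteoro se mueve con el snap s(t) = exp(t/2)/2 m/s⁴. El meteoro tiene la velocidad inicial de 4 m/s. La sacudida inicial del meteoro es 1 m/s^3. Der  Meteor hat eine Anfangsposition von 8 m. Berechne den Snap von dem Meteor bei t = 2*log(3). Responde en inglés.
Using s(t) = exp(t/2)/2 and substituting t = 2*log(3), we find s = 3/2.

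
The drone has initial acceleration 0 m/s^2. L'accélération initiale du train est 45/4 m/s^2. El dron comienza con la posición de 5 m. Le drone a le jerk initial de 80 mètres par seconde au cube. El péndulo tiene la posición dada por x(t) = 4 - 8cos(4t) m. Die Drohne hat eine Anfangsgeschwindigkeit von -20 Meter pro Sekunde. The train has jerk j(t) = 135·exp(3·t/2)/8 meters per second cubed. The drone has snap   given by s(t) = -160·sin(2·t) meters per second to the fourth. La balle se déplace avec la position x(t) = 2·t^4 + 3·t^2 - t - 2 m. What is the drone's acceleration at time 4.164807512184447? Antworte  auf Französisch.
Nous devons intégrer notre équation du snap s(t) = -160·sin(2·t) 2 fois. En prenant ∫s(t)dt et en appliquant j(0) = 80, nous trouvons j(t) = 80·cos(2·t). En intégrant le jerk et en utilisant la condition initiale a(0) = 0, nous obtenons a(t) = 40·sin(2·t). De l'équation de l'accélération a(t) = 40·sin(2·t), nous substituons t = 4.164807512184447 pour obtenir a = 35.5601147791348.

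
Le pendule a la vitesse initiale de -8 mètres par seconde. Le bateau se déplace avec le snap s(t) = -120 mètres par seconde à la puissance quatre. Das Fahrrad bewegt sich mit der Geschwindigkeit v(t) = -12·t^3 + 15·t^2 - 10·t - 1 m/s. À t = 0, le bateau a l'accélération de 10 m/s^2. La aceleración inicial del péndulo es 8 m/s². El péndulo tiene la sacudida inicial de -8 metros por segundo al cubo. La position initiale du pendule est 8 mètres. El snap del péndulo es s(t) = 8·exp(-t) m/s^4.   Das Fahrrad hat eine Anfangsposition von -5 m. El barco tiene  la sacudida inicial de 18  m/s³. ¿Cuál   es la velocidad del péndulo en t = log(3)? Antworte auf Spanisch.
Necesitamos integrar nuestra ecuación del snap s(t) = 8·exp(-t) 3 veces. La integral del snap es la sacudida. Usando j(0) = -8, obtenemos j(t) = -8·exp(-t). Integrando la sacudida y usando la condición inicial a(0) = 8, obtenemos a(t) = 8·exp(-t). La integral de la aceleración es la velocidad. Usando v(0) = -8, obtenemos v(t) = -8·exp(-t). De la ecuación de la velocidad v(t) = -8·exp(-t), sustituimos t = log(3) para obtener v = -8/3.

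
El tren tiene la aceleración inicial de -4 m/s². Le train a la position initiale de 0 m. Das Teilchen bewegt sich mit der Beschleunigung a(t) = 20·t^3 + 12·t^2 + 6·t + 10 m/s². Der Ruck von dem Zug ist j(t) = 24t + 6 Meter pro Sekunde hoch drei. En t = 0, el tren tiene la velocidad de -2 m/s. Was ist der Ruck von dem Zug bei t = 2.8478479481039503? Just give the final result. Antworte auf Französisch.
À t = 2.8478479481039503, j = 74.3483507544948.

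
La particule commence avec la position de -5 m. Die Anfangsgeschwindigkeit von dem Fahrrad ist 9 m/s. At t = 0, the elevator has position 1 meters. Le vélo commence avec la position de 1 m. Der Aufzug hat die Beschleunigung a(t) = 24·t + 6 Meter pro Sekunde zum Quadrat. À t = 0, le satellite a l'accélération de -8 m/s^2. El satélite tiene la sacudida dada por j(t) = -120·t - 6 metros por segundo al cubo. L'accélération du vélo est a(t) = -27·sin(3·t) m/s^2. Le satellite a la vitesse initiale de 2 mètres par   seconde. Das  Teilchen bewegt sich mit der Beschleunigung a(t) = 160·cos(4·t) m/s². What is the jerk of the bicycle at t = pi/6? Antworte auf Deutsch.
Um dies zu lösen, müssen wir 1 Ableitung unserer Gleichung für die Beschleunigung a(t) = -27·sin(3·t) nehmen. Die Ableitung von der Beschleunigung ergibt den Ruck: j(t) = -81·cos(3·t). Aus der Gleichung für den Ruck j(t) = -81·cos(3·t), setzen wir t = pi/6 ein und erhalten j = 0.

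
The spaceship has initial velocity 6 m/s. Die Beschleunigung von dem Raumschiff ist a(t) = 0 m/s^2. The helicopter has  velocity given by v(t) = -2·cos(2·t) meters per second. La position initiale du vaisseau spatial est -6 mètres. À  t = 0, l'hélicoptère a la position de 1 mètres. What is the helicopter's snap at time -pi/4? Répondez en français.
En partant de la vitesse v(t) = -2·cos(2·t), nous prenons 3 dérivées. En dérivant la vitesse, nous obtenons l'accélération: a(t) = 4·sin(2·t). En dérivant l'accélération, nous obtenons le jerk: j(t) = 8·cos(2·t). En prenant d/dt de j(t), nous trouvons s(t) = -16·sin(2·t). Nous avons le snap s(t) = -16·sin(2·t). En substituant t = -pi/4: s(-pi/4) = 16.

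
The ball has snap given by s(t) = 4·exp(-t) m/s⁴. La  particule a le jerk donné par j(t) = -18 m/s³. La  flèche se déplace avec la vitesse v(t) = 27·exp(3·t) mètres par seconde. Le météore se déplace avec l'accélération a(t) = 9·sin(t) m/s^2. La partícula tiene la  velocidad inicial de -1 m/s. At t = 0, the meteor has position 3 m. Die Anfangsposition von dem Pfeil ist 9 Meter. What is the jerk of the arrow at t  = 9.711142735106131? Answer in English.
We must differentiate our velocity equation v(t) = 27·exp(3·t) 2 times. The derivative of velocity gives acceleration: a(t) = 81·exp(3·t). The derivative of acceleration gives jerk: j(t) = 243·exp(3·t). From the given jerk equation j(t) = 243·exp(3·t), we substitute t = 9.711142735106131 to get j = 1.09167504341646E+15.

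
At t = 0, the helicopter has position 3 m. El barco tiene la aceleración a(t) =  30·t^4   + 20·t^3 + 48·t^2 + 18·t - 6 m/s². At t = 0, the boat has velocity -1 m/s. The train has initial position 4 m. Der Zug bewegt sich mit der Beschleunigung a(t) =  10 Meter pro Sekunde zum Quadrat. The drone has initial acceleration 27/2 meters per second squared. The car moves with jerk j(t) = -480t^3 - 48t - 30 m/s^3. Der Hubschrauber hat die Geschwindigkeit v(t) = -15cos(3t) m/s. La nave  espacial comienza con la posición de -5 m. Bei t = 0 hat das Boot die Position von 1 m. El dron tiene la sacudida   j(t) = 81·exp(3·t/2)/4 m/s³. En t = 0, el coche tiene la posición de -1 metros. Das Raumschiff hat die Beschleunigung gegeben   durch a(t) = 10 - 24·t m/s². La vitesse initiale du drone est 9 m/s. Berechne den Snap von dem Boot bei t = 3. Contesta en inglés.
We must differentiate our acceleration equation a(t) = 30·t^4 + 20·t^3 + 48·t^2 + 18·t - 6 2 times. The derivative of acceleration gives jerk: j(t) = 120·t^3 + 60·t^2 + 96·t + 18. Taking d/dt of j(t), we find s(t) = 360·t^2 + 120·t + 96. Using s(t) = 360·t^2 + 120·t + 96 and substituting t = 3, we find s = 3696.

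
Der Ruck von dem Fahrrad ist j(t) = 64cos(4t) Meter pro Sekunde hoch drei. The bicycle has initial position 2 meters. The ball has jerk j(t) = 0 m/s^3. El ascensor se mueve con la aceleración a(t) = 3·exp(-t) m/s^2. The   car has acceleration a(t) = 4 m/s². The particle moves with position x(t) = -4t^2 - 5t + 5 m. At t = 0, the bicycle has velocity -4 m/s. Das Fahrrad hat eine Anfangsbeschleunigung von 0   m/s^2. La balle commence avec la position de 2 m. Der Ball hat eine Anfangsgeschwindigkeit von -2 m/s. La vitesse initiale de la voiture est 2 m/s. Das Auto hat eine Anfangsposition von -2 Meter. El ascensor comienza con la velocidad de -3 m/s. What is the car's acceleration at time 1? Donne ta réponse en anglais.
We have acceleration a(t) = 4. Substituting t = 1: a(1) = 4.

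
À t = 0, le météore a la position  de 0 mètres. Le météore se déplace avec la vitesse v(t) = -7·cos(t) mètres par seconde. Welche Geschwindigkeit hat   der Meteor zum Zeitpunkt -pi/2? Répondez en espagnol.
Usando v(t) = -7·cos(t) y sustituyendo t = -pi/2, encontramos v = 0.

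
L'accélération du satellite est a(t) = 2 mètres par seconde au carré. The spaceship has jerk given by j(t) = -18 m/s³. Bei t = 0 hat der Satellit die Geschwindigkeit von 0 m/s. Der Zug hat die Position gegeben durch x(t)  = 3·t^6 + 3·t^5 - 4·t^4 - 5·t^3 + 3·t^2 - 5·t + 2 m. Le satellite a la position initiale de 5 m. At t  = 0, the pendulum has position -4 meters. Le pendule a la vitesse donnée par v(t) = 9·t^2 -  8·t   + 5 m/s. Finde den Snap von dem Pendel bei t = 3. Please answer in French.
Pour résoudre ceci, nous devons prendre 3 dérivées de notre équation de la vitesse v(t) = 9·t^2 - 8·t + 5. En dérivant la vitesse, nous obtenons l'accélération: a(t) = 18·t - 8. La dérivée de l'accélération donne le jerk: j(t) = 18. En dérivant le jerk, nous obtenons le snap: s(t) = 0. Nous avons le snap s(t) = 0. En substituant t = 3: s(3) = 0.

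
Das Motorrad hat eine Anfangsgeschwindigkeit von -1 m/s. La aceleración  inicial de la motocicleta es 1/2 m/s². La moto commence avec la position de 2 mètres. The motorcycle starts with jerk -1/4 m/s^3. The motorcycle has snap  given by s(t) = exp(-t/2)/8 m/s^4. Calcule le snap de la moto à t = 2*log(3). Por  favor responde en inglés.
From the given snap equation s(t) = exp(-t/2)/8, we substitute t = 2*log(3) to get s = 1/24.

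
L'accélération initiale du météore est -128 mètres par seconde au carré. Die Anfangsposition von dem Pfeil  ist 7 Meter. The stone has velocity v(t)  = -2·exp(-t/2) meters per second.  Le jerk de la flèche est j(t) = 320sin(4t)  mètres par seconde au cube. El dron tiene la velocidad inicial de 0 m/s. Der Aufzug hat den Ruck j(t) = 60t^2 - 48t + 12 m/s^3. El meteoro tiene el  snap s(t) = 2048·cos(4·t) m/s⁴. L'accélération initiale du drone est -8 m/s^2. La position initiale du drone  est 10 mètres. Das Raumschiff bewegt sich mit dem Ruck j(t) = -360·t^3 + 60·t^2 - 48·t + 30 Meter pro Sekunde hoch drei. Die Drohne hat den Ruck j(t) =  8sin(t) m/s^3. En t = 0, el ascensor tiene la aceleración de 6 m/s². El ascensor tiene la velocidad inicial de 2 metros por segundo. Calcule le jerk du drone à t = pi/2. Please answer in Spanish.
Tenemos la sacudida j(t) = 8·sin(t). Sustituyendo t = pi/2: j(pi/2) = 8.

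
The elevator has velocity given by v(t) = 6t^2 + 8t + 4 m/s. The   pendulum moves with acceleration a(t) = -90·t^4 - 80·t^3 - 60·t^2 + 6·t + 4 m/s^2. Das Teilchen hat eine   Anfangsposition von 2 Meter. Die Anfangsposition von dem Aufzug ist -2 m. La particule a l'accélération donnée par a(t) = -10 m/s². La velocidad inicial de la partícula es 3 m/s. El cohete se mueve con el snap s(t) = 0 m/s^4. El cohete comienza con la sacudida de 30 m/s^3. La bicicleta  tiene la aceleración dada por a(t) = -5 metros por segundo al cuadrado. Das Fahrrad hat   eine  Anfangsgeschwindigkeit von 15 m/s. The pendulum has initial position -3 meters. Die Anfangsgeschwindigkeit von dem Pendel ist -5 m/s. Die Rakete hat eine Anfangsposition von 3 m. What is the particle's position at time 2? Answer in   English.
To solve this, we need to take 2 integrals of our acceleration equation a(t) = -10. Finding the antiderivative of a(t) and using v(0) = 3: v(t) = 3 - 10·t. Taking ∫v(t)dt and applying x(0) = 2, we find x(t) = -5·t^2 + 3·t + 2. From the given position equation x(t) = -5·t^2 + 3·t + 2, we substitute t = 2 to get x = -12.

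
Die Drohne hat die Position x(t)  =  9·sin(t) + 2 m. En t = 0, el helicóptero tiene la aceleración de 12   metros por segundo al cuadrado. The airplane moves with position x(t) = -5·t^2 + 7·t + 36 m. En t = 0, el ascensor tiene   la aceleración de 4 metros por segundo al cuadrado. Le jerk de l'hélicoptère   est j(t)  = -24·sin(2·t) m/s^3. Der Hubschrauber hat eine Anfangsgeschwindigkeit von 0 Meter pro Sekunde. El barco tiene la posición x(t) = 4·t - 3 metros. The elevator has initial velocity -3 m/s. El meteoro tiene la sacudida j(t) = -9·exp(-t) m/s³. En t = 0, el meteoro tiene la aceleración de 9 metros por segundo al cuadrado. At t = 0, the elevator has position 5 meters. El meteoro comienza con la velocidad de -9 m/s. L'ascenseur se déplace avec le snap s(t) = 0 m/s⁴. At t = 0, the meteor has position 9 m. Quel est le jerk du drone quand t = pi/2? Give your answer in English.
To solve this, we need to take 3 derivatives of our position equation x(t) = 9·sin(t) + 2. Taking d/dt of x(t), we find v(t) = 9·cos(t). The derivative of velocity gives acceleration: a(t) = -9·sin(t). Differentiating acceleration, we get jerk: j(t) = -9·cos(t). From the given jerk equation j(t) = -9·cos(t), we substitute t = pi/2 to get j = 0.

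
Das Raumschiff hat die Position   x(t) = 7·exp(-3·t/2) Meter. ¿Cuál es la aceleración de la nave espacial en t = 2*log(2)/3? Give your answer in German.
Ausgehend von der Position x(t) = 7·exp(-3·t/2), nehmen wir 2 Ableitungen. Die Ableitung von der Position ergibt die Geschwindigkeit: v(t) = -21·exp(-3·t/2)/2. Die Ableitung von der Geschwindigkeit ergibt die Beschleunigung: a(t) = 63·exp(-3·t/2)/4. Mit a(t) = 63·exp(-3·t/2)/4 und Einsetzen von t = 2*log(2)/3, finden wir a = 63/8.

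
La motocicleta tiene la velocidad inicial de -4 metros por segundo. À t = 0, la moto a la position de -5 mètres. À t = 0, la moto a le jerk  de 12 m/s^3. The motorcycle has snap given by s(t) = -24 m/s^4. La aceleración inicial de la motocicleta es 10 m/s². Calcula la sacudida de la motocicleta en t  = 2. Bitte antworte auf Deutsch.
Um dies zu lösen, müssen wir 1 Integral unserer Gleichung für den Snap s(t) = -24 finden. Das Integral von dem Snap ist der Ruck. Mit j(0) = 12 erhalten wir j(t) = 12 - 24·t. Wir haben den Ruck j(t) = 12 - 24·t. Durch Einsetzen von t = 2: j(2) = -36.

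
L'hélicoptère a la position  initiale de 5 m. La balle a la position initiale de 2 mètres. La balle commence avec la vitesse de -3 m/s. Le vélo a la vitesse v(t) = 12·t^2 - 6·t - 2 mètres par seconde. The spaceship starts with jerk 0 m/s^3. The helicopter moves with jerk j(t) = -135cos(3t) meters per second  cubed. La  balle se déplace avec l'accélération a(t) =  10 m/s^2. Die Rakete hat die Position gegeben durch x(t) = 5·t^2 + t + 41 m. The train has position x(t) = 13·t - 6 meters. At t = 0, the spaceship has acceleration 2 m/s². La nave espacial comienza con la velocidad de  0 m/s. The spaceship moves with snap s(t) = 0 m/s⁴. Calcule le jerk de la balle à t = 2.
Pour résoudre ceci, nous devons prendre 1 dérivée de notre équation de l'accélération a(t) = 10. En dérivant l'accélération, nous obtenons le jerk: j(t) = 0. En utilisant j(t) = 0 et en substituant t = 2, nous trouvons j = 0.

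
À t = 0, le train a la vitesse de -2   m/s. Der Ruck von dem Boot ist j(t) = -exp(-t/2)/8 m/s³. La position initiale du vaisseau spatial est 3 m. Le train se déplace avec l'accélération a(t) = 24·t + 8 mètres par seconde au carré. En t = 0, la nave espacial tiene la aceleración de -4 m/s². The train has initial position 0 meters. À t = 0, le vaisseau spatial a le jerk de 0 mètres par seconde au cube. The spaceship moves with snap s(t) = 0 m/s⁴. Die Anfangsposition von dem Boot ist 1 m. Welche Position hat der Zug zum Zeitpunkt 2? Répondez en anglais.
We need to integrate our acceleration equation a(t) = 24·t + 8 2 times. The antiderivative of acceleration is velocity. Using v(0) = -2, we get v(t) = 12·t^2 + 8·t - 2. Integrating velocity and using the initial condition x(0) = 0, we get x(t) = 4·t^3 + 4·t^2 - 2·t. From the given position equation x(t) = 4·t^3 + 4·t^2 - 2·t, we substitute t = 2 to get x = 44.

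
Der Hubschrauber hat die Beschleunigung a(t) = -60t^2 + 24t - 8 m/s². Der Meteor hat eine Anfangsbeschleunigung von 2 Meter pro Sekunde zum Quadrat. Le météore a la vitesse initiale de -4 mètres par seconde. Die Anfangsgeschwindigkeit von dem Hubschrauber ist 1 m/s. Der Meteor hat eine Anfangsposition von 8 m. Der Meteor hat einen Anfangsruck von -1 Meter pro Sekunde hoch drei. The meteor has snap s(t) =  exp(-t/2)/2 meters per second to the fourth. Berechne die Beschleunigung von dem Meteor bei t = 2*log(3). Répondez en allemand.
Um dies zu lösen, müssen wir 2 Integrale unserer Gleichung für den Snap s(t) = exp(-t/2)/2 finden. Durch Integration von dem Snap und Verwendung der Anfangsbedingung j(0) = -1, erhalten wir j(t) = -exp(-t/2). Durch Integration von dem Ruck und Verwendung der Anfangsbedingung a(0) = 2, erhalten wir a(t) = 2·exp(-t/2). Mit a(t) = 2·exp(-t/2) und Einsetzen von t = 2*log(3), finden wir a = 2/3.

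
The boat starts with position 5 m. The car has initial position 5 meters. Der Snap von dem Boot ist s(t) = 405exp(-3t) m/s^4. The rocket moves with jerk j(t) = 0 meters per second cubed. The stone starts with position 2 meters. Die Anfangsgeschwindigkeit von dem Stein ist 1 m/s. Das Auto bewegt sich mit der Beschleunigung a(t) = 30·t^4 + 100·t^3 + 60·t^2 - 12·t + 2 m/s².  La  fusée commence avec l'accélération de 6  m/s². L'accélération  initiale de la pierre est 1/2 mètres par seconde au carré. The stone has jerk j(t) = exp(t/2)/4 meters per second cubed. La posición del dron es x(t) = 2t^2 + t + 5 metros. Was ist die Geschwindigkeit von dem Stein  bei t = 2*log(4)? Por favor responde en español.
Debemos encontrar la integral de nuestra ecuación de la sacudida j(t) = exp(t/2)/4 2 veces. La integral de la sacudida, con a(0) = 1/2, da la aceleración: a(t) = exp(t/2)/2. La integral de la aceleración, con v(0) = 1, da la velocidad: v(t) = exp(t/2). Usando v(t) = exp(t/2) y sustituyendo t = 2*log(4), encontramos v = 4.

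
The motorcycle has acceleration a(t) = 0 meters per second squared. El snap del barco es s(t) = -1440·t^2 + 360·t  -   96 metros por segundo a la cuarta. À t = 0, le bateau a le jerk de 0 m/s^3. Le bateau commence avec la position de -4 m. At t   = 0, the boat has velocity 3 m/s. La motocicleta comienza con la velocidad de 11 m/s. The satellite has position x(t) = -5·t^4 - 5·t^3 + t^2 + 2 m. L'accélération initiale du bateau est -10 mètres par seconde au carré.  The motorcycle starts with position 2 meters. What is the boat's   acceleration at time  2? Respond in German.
Um dies zu lösen, müssen wir 2 Stammfunktionen unserer Gleichung für den Snap s(t) = -1440·t^2 + 360·t - 96 finden. Das Integral von dem Snap ist der Ruck. Mit j(0) = 0 erhalten wir j(t) = 12·t·(-40·t^2 + 15·t - 8). Mit ∫j(t)dt und Anwendung von a(0) = -10, finden wir a(t) = -120·t^4 + 60·t^3 - 48·t^2 - 10. Mit a(t) = -120·t^4 + 60·t^3 - 48·t^2 - 10 und Einsetzen von t = 2, finden wir a = -1642.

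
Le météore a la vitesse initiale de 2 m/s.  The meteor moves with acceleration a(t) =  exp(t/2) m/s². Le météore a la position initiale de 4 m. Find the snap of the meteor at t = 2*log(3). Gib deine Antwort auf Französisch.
En partant de l'accélération a(t) = exp(t/2), nous prenons 2 dérivées. En dérivant l'accélération, nous obtenons le jerk: j(t) = exp(t/2)/2. En prenant d/dt de j(t), nous trouvons s(t) = exp(t/2)/4. De l'équation du snap s(t) = exp(t/2)/4, nous substituons t = 2*log(3) pour obtenir s = 3/4.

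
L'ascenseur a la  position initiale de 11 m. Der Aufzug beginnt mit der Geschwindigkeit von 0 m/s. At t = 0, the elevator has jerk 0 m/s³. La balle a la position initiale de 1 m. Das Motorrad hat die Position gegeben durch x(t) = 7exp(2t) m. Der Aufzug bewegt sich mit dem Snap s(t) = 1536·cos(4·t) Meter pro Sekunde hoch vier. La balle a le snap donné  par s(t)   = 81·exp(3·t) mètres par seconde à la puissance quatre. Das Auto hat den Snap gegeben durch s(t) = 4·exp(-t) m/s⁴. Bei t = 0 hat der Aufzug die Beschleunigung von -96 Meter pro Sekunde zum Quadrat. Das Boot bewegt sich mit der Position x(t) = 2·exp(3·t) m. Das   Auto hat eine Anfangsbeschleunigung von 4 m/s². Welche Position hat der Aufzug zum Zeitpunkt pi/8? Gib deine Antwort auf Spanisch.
Debemos encontrar la integral de nuestra ecuación del snap s(t) = 1536·cos(4·t) 4 veces. Integrando el snap y usando la condición inicial j(0) = 0, obtenemos j(t) = 384·sin(4·t). La antiderivada de la sacudida, con a(0) = -96, da la aceleración: a(t) = -96·cos(4·t). La antiderivada de la aceleración es la velocidad. Usando v(0) = 0, obtenemos v(t) = -24·sin(4·t). La antiderivada de la velocidad, con x(0) = 11, da la posición: x(t) = 6·cos(4·t) + 5. De la ecuación de la posición x(t) = 6·cos(4·t) + 5, sustituimos t = pi/8 para obtener x = 5.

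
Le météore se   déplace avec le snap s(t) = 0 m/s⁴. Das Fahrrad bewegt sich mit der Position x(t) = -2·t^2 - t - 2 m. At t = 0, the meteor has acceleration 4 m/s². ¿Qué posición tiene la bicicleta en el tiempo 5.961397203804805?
De la ecuación de la posición x(t) = -2·t^2 - t - 2, sustituimos t = 5.961397203804805 para obtener x = -79.0379104468683.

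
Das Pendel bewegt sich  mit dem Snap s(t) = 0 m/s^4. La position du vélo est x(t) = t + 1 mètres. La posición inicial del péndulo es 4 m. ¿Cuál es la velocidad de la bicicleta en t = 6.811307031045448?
Partiendo de la posición x(t) = t + 1, tomamos 1 derivada. Derivando la posición, obtenemos la velocidad: v(t) = 1. Tenemos la velocidad v(t) = 1. Sustituyendo t = 6.811307031045448: v(6.811307031045448) = 1.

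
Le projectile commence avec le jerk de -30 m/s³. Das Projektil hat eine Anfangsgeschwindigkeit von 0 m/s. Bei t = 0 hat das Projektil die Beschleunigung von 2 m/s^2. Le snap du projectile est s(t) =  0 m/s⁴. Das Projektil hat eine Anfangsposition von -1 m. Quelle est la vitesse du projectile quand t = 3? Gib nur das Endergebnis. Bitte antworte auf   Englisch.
v(3) = -129.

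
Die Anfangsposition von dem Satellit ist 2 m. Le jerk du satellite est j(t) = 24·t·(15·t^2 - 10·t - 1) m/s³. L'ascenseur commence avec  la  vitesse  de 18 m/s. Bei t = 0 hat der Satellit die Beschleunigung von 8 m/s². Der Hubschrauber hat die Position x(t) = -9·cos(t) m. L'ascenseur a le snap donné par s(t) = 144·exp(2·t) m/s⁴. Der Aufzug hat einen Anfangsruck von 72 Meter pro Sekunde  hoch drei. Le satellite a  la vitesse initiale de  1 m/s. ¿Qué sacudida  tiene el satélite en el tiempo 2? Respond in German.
Wir haben den Ruck j(t) = 24·t·(15·t^2 - 10·t - 1). Durch Einsetzen von t = 2: j(2) = 1872.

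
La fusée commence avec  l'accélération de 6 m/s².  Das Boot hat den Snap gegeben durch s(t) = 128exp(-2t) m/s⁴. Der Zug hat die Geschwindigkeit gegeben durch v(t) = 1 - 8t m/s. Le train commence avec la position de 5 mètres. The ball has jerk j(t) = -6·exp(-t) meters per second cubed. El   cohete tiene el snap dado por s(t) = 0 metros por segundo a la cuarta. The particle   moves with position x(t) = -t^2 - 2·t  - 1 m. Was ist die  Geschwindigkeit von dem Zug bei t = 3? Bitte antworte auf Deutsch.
Mit v(t) = 1 - 8·t und Einsetzen von t = 3, finden wir v = -23.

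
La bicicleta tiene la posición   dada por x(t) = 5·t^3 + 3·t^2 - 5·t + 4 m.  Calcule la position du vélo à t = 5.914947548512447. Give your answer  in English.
We have position x(t) = 5·t^3 + 3·t^2 - 5·t + 4. Substituting t = 5.914947548512447: x(5.914947548512447) = 1114.10472840154.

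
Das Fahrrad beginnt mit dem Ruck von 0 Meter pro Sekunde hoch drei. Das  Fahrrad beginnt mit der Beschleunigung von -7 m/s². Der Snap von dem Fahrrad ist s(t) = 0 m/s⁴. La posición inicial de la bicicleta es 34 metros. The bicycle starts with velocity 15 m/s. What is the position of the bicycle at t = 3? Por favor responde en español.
Debemos encontrar la antiderivada de nuestra ecuación del snap s(t) = 0 4 veces. La integral del snap, con j(0) = 0, da la sacudida: j(t) = 0. La integral de la sacudida es la aceleración. Usando a(0) = -7, obtenemos a(t) = -7. La integral de la aceleración, con v(0) = 15, da la velocidad: v(t) = 15 - 7·t. La antiderivada de la velocidad, con x(0) = 34, da la posición: x(t) = -7·t^2/2 + 15·t + 34. Usando x(t) = -7·t^2/2 + 15·t + 34 y sustituyendo t = 3, encontramos x = 95/2.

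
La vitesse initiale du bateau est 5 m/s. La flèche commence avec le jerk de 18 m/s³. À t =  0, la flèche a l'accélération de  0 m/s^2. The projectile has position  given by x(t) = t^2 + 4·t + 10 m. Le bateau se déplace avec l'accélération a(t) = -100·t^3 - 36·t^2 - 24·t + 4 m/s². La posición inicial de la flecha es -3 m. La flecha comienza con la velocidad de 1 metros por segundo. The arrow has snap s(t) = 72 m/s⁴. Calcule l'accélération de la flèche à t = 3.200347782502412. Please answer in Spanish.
Necesitamos integrar nuestra ecuación del snap s(t) = 72 2 veces. La integral del snap, con j(0) = 18, da la sacudida: j(t) = 72·t + 18. La integral de la sacudida es la aceleración. Usando a(0) = 0, obtenemos a(t) = 18·t·(2·t + 1). De la ecuación de la aceleración a(t) = 18·t·(2·t + 1), sustituimos t = 3.200347782502412 para obtener a = 426.326393527895.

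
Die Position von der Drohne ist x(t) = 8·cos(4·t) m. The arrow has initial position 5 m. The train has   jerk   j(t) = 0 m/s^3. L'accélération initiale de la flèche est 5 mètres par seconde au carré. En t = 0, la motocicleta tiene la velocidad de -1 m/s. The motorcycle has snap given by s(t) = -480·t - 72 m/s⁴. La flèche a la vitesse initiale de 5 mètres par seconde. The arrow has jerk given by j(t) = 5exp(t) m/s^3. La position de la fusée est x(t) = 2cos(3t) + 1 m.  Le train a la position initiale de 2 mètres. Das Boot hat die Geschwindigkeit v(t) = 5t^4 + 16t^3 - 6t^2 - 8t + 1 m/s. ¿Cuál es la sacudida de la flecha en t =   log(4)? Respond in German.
Wir haben den Ruck j(t) = 5·exp(t). Durch Einsetzen von t = log(4): j(log(4)) = 20.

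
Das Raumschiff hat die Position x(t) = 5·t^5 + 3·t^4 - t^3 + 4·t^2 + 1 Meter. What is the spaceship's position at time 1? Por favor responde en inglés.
From the given position equation x(t) = 5·t^5 + 3·t^4 - t^3 + 4·t^2 + 1, we substitute t = 1 to get x = 12.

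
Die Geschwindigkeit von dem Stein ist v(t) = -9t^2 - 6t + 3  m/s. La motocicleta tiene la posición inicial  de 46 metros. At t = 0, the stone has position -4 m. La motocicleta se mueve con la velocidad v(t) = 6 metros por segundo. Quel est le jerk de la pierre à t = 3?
Pour résoudre ceci, nous devons prendre 2 dérivées de notre équation de la vitesse v(t) = -9·t^2 - 6·t + 3. En dérivant la vitesse, nous obtenons l'accélération: a(t) = -18·t - 6. La dérivée de l'accélération donne le jerk: j(t) = -18. Nous avons le jerk j(t) = -18. En substituant t = 3: j(3) = -18.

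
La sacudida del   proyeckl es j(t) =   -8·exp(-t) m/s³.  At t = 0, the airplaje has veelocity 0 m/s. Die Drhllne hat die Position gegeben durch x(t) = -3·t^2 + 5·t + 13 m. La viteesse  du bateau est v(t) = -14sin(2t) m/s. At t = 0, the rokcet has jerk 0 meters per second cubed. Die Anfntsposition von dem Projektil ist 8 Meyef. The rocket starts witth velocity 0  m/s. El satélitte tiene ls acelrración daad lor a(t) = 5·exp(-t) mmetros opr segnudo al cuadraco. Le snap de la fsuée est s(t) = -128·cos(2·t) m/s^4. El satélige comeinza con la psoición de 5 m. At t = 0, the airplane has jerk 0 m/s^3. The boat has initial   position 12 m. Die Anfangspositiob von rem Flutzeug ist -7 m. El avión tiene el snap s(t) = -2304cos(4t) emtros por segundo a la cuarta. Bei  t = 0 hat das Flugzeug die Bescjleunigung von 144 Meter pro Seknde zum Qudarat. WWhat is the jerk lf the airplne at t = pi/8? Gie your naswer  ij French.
Pour résoudre ceci, nous devons prendre 1 primitive de notre équation du snap s(t) = -2304·cos(4·t). La primitive du snap est le jerk. En utilisant j(0) = 0, nous obtenons j(t) = -576·sin(4·t). En utilisant j(t) = -576·sin(4·t) et en substituant t = pi/8, nous trouvons j = -576.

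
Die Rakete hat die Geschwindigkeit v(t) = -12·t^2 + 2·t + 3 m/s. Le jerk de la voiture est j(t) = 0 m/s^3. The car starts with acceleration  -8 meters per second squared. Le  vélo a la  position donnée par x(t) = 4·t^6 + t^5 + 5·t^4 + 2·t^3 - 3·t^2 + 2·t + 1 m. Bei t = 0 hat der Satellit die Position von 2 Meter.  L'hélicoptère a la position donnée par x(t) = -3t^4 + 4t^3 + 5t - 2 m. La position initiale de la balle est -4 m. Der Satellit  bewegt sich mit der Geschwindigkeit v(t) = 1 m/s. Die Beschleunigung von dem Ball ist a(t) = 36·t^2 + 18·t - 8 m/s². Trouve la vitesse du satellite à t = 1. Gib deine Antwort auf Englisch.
From the given velocity equation v(t) = 1, we substitute t = 1 to get v = 1.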